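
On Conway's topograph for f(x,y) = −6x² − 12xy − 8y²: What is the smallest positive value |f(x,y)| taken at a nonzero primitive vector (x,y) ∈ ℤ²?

translate: b→0 (≡12 mod 12), so (6,12,8)→(6,0,2)
flip: (6,0,2)→(2,0,6)
reduced (well bottom): (2,0,6) with a≤c, −a<b≤a
well minimum |f| = |-2| = 2 (negative-definite)

2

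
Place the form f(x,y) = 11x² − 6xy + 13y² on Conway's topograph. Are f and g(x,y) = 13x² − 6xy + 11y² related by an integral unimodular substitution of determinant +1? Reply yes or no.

D₁ = -536, D₂ = -536
f: reduced (well bottom): (11,-6,13) with a≤c, −a<b≤a
g: flip: (13,-6,11)→(11,6,13)
g: reduced (well bottom): (11,6,13) with a≤c, −a<b≤a
reduced forms (11, -6, 13) vs (11, 6, 13) ⇒ inequivalent

no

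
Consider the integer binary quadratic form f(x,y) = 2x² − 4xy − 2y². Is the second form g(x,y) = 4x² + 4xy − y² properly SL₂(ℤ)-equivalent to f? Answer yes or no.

D₁ = 32, D₂ = 32
river cycle of f (length 2): (-2, 4, 2), (2, 4, -2)
river cycle of g (length 2): (-1, 4, 4), (4, 4, -1)
cycles differ ⇒ inequivalent

no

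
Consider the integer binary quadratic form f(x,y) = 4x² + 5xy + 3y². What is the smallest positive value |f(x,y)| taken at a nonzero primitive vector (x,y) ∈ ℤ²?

translate: b→-3 (≡5 mod 8), so (4,5,3)→(4,-3,2)
flip: (4,-3,2)→(2,3,4)
translate: b→-1 (≡3 mod 4), so (2,3,4)→(2,-1,3)
reduced (well bottom): (2,-1,3) with a≤c, −a<b≤a
well minimum = a = 2

2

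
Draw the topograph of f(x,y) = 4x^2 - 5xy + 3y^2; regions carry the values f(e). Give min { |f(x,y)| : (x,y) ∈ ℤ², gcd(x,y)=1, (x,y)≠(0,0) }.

translate: b→3 (≡-5 mod 8), so (4,-5,3)→(4,3,2)
flip: (4,3,2)→(2,-3,4)
translate: b→1 (≡-3 mod 4), so (2,-3,4)→(2,1,3)
reduced (well bottom): (2,1,3) with a≤c, −a<b≤a
well minimum = a = 2

2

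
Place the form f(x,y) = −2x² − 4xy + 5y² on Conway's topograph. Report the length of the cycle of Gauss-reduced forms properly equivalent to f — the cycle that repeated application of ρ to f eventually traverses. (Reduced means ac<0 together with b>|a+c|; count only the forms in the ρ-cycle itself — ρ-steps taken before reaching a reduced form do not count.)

D = 56, ⌊√D⌋ = 7
descent: ρ → (5,4,-2)  [lands on river]
river: ρ → (-2,4,5)
river: ρ → (5,6,-1)
river: ρ → (-1,6,5)
ρ-cycle length = 4 (tail of 1 descent step not counted)

4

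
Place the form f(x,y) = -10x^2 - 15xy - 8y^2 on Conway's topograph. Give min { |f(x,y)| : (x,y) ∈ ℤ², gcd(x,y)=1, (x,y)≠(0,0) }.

translate: b→-5 (≡15 mod 20), so (10,15,8)→(10,-5,3)
flip: (10,-5,3)→(3,5,10)
translate: b→-1 (≡5 mod 6), so (3,5,10)→(3,-1,8)
reduced (well bottom): (3,-1,8) with a≤c, −a<b≤a
well minimum |f| = |-3| = 3 (negative-definite)

3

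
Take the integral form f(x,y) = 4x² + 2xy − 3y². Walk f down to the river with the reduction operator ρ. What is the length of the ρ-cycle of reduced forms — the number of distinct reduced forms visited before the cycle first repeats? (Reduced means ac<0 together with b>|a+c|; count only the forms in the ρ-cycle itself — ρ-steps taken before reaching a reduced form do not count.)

D = 52, ⌊√D⌋ = 7
river: ρ → (-3,4,3)
river: ρ → (3,2,-4)
river: ρ → (-4,6,1)
river: ρ → (1,6,-4)
river: ρ → (-4,2,3)
river: ρ → (3,4,-3)
river: ρ → (-3,2,4)
river: ρ → (4,6,-1)
river: ρ → (-1,6,4)
river: ρ → (4,2,-3)
ρ-cycle length = 10 (tail of 0 descent steps not counted)

10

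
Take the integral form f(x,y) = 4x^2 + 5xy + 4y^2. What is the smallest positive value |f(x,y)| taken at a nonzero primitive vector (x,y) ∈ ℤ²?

translate: b→-3 (≡5 mod 8), so (4,5,4)→(4,-3,3)
flip: (4,-3,3)→(3,3,4)
reduced (well bottom): (3,3,4) with a≤c, −a<b≤a
well minimum = a = 3

3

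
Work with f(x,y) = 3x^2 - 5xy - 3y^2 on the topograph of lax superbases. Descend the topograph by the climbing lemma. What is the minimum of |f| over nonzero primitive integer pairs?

descent: ρ → (-3,5,3)  [lands on river]
river: ρ → (3,7,-1)
river: ρ → (-1,7,3)
river: ρ → (3,5,-3)
river: ρ → (-3,7,1)
river: ρ → (1,7,-3)
closes: descent 1, river 6
min |a| on river = 1

1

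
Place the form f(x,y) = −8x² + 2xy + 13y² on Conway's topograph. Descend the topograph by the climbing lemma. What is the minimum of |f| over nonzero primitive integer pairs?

descent: ρ → (13,-2,-8)
descent: ρ → (-8,18,3)  [lands on river]
river: ρ → (3,18,-8)
river: ρ → (-8,14,7)
river: ρ → (7,14,-8)
closes: descent 2, river 4
min |a| on river = 3

3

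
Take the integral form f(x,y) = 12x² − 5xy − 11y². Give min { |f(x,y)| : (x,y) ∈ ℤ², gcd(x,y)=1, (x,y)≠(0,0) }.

descent: ρ → (-11,5,12)  [lands on river]
river: ρ → (12,19,-4)
river: ρ → (-4,21,7)
river: ρ → (7,21,-4)
river: ρ → (-4,19,12)
river: ρ → (12,5,-11)
river: ρ → (-11,17,6)
river: ρ → (6,19,-8)
river: ρ → (-8,13,12)
river: ρ → (12,11,-9)
river: ρ → (-9,7,14)
river: ρ → (14,21,-2)
river: ρ → (-2,23,3)
river: ρ → (3,19,-16)
river: ρ → (-16,13,6)
river: ρ → (6,23,-1)
river: ρ → (-1,23,6)
river: ρ → (6,13,-16)
river: ρ → (-16,19,3)
river: ρ → (3,23,-2)
river: ρ → (-2,21,14)
river: ρ → (14,7,-9)
river: ρ → (-9,11,12)
river: ρ → (12,13,-8)
river: ρ → (-8,19,6)
river: ρ → (6,17,-11)
closes: descent 1, river 26
min |a| on river = 1

1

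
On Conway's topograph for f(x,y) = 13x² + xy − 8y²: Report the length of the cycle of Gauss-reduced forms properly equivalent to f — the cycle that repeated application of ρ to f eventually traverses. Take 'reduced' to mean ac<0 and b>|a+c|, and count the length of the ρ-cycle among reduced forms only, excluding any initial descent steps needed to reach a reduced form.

D = 417, ⌊√D⌋ = 20
descent: ρ → (-8,15,6)  [lands on river]
river: ρ → (6,9,-14)
river: ρ → (-14,19,1)
river: ρ → (1,19,-14)
river: ρ → (-14,9,6)
river: ρ → (6,15,-8)
river: ρ → (-8,17,4)
river: ρ → (4,15,-12)
river: ρ → (-12,9,7)
river: ρ → (7,19,-2)
river: ρ → (-2,17,16)
river: ρ → (16,15,-3)
river: ρ → (-3,15,16)
river: ρ → (16,17,-2)
river: ρ → (-2,19,7)
river: ρ → (7,9,-12)
river: ρ → (-12,15,4)
river: ρ → (4,17,-8)
ρ-cycle length = 18 (tail of 1 descent step not counted)

18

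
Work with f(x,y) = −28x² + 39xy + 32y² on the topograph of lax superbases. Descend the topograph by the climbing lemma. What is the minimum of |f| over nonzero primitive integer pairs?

river: ρ → (32,25,-35)
river: ρ → (-35,45,22)
river: ρ → (22,43,-37)
river: ρ → (-37,31,28)
river: ρ → (28,25,-40)
river: ρ → (-40,55,13)
river: ρ → (13,49,-52)
river: ρ → (-52,55,10)
river: ρ → (10,65,-22)
river: ρ → (-22,67,7)
river: ρ → (7,59,-58)
river: ρ → (-58,57,8)
river: ρ → (8,71,-2)
river: ρ → (-2,69,43)
river: ρ → (43,17,-28)
river: ρ → (-28,39,32)
closes: descent 0, river 16
min |a| on river = 2

2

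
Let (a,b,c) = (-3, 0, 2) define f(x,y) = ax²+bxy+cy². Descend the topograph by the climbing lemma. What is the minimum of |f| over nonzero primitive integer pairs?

descent: ρ → (2,4,-1)  [lands on river]
river: ρ → (-1,4,2)
closes: descent 1, river 2
min |a| on river = 1

1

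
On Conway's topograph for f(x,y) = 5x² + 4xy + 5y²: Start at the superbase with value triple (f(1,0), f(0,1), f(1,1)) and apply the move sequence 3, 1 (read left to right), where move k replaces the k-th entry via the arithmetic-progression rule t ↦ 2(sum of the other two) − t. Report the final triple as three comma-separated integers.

start (5,5,14) = (f(1,0),f(0,1),f(1,1))
replace slot 3: 2·(5+5) − 14 = 6 → (5,5,6)
replace slot 1: 2·(5+6) − 5 = 17 → (17,5,6)

17,5,6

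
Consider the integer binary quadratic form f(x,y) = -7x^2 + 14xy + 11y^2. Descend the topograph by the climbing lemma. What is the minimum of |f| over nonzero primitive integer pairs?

river: ρ → (11,8,-10)
river: ρ → (-10,12,9)
river: ρ → (9,6,-13)
river: ρ → (-13,20,2)
river: ρ → (2,20,-13)
river: ρ → (-13,6,9)
river: ρ → (9,12,-10)
river: ρ → (-10,8,11)
river: ρ → (11,14,-7)
river: ρ → (-7,14,11)
closes: descent 0, river 10
min |a| on river = 2

2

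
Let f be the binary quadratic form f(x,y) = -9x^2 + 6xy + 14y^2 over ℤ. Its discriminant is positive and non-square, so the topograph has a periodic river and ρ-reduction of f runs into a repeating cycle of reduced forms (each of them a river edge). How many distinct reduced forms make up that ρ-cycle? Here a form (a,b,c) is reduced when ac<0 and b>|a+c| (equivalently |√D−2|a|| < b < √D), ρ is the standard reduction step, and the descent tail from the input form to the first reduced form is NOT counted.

D = 540, ⌊√D⌋ = 23
river: ρ → (14,22,-1)
river: ρ → (-1,22,14)
river: ρ → (14,6,-9)
river: ρ → (-9,12,11)
river: ρ → (11,10,-10)
river: ρ → (-10,10,11)
river: ρ → (11,12,-9)
river: ρ → (-9,6,14)
ρ-cycle length = 8 (tail of 0 descent steps not counted)

8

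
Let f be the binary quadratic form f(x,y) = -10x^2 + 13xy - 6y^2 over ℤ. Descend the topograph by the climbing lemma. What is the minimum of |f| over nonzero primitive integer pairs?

translate: b→7 (≡-13 mod 20), so (10,-13,6)→(10,7,3)
flip: (10,7,3)→(3,-7,10)
translate: b→-1 (≡-7 mod 6), so (3,-7,10)→(3,-1,6)
reduced (well bottom): (3,-1,6) with a≤c, −a<b≤a
well minimum |f| = |-3| = 3 (negative-definite)

3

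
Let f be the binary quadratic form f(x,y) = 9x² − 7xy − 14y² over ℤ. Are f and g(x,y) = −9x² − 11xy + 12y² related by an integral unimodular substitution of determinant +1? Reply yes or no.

D₁ = 553, D₂ = 553
river cycle of f (length 26): (-14, 7, 9), (9, 11, -12), (-12, 13, 8), (8, 19, -6), (-6, 17, 11), (11, 5, -12), (-12, 19, 4), (4, 21, -7), (-7, 21, 4), (4, 19, -12), … (16 more)
river cycle of g (length 26): (12, 11, -9), (-9, 7, 14), (14, 21, -2), (-2, 23, 3), (3, 19, -16), (-16, 13, 6), (6, 23, -1), (-1, 23, 6), (6, 13, -16), (-16, 19, 3), … (16 more)
cycles differ ⇒ inequivalent

no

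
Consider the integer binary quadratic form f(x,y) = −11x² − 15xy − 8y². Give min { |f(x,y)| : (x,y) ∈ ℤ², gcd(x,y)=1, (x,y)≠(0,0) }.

translate: b→-7 (≡15 mod 22), so (11,15,8)→(11,-7,4)
flip: (11,-7,4)→(4,7,11)
translate: b→-1 (≡7 mod 8), so (4,7,11)→(4,-1,8)
reduced (well bottom): (4,-1,8) with a≤c, −a<b≤a
well minimum |f| = |-4| = 4 (negative-definite)

4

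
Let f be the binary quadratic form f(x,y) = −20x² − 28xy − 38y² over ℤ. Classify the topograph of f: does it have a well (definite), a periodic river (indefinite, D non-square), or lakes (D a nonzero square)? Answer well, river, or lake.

D = b²−4ac = (-28)² − 4·(-20)·(-38) = -2256
D < 0 ⇒ definite ⇒ every region one sign ⇒ single well

well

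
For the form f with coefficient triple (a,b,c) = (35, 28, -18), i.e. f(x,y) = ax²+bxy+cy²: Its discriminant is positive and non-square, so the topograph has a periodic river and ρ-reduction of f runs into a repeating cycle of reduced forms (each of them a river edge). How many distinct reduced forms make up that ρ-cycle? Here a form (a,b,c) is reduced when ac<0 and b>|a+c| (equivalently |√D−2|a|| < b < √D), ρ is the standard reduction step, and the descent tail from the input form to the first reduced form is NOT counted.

D = 3304, ⌊√D⌋ = 57
river: ρ → (-18,44,19)
river: ρ → (19,32,-30)
river: ρ → (-30,28,21)
river: ρ → (21,56,-2)
river: ρ → (-2,56,21)
river: ρ → (21,28,-30)
river: ρ → (-30,32,19)
river: ρ → (19,44,-18)
river: ρ → (-18,28,35)
river: ρ → (35,42,-11)
river: ρ → (-11,46,27)
river: ρ → (27,8,-30)
river: ρ → (-30,52,5)
river: ρ → (5,48,-50)
river: ρ → (-50,52,3)
river: ρ → (3,56,-14)
river: ρ → (-14,56,3)
river: ρ → (3,52,-50)
river: ρ → (-50,48,5)
river: ρ → (5,52,-30)
river: ρ → (-30,8,27)
river: ρ → (27,46,-11)
river: ρ → (-11,42,35)
river: ρ → (35,28,-18)
ρ-cycle length = 24 (tail of 0 descent steps not counted)

24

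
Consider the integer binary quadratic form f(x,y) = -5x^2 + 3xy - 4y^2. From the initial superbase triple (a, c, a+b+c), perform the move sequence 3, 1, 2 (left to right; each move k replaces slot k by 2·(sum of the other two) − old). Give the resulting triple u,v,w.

start (-5,-4,-6) = (f(1,0),f(0,1),f(1,1))
replace slot 3: 2·((-5)+(-4)) − (-6) = -12 → (-5,-4,-12)
replace slot 1: 2·((-4)+(-12)) − (-5) = -27 → (-27,-4,-12)
replace slot 2: 2·((-27)+(-12)) − (-4) = -74 → (-27,-74,-12)

-27,-74,-12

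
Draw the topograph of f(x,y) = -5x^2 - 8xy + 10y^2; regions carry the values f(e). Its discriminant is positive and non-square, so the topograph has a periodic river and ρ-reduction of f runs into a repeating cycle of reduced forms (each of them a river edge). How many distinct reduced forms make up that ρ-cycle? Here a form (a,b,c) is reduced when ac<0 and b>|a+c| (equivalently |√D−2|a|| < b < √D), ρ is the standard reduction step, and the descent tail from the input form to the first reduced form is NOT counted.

D = 264, ⌊√D⌋ = 16
descent: ρ → (10,8,-5)  [lands on river]
river: ρ → (-5,12,6)
river: ρ → (6,12,-5)
river: ρ → (-5,8,10)
river: ρ → (10,12,-3)
river: ρ → (-3,12,10)
ρ-cycle length = 6 (tail of 1 descent step not counted)

6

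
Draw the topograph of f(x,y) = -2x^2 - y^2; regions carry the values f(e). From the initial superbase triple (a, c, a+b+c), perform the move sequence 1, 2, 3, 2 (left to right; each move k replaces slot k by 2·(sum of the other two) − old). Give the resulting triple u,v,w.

start (-2,-1,-3) = (f(1,0),f(0,1),f(1,1))
replace slot 1: 2·((-1)+(-3)) − (-2) = -6 → (-6,-1,-3)
replace slot 2: 2·((-6)+(-3)) − (-1) = -17 → (-6,-17,-3)
replace slot 3: 2·((-6)+(-17)) − (-3) = -43 → (-6,-17,-43)
replace slot 2: 2·((-6)+(-43)) − (-17) = -81 → (-6,-81,-43)

-6,-81,-43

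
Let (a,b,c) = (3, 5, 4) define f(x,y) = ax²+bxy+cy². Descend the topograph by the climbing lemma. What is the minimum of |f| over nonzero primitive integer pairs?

translate: b→-1 (≡5 mod 6), so (3,5,4)→(3,-1,2)
flip: (3,-1,2)→(2,1,3)
reduced (well bottom): (2,1,3) with a≤c, −a<b≤a
well minimum = a = 2

2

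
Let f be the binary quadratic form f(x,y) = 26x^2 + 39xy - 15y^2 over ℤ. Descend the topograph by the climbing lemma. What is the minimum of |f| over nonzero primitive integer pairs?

river: ρ → (-15,51,8)
river: ρ → (8,45,-33)
river: ρ → (-33,21,20)
river: ρ → (20,19,-34)
river: ρ → (-34,49,5)
river: ρ → (5,51,-24)
river: ρ → (-24,45,11)
river: ρ → (11,43,-28)
river: ρ → (-28,13,26)
river: ρ → (26,39,-15)
closes: descent 0, river 10
min |a| on river = 5

5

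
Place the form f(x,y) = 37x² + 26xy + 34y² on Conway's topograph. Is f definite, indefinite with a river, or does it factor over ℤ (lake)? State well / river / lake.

D = b²−4ac = 26² − 4·37·34 = -4356
D < 0 ⇒ definite ⇒ every region one sign ⇒ single well

well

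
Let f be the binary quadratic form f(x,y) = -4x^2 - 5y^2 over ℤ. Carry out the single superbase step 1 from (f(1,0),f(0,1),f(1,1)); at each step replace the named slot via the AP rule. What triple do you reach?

start (-4,-5,-9) = (f(1,0),f(0,1),f(1,1))
replace slot 1: 2·((-5)+(-9)) − (-4) = -24 → (-24,-5,-9)

-24,-5,-9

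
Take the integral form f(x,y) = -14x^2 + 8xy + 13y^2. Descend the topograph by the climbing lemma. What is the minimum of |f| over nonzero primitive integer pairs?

river: ρ → (13,18,-9)
river: ρ → (-9,18,13)
river: ρ → (13,8,-14)
river: ρ → (-14,20,7)
river: ρ → (7,22,-11)
river: ρ → (-11,22,7)
river: ρ → (7,20,-14)
river: ρ → (-14,8,13)
closes: descent 0, river 8
min |a| on river = 7

7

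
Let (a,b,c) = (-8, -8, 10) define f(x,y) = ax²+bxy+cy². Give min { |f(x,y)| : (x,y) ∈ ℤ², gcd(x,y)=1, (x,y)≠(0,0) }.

descent: ρ → (10,8,-8)  [lands on river]
river: ρ → (-8,8,10)
river: ρ → (10,12,-6)
river: ρ → (-6,12,10)
closes: descent 1, river 4
min |a| on river = 6

6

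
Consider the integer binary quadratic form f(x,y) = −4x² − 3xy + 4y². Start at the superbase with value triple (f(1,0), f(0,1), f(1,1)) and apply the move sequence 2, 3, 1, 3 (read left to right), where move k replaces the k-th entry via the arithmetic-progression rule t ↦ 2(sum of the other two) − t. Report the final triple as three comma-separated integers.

start (-4,4,-3) = (f(1,0),f(0,1),f(1,1))
replace slot 2: 2·((-4)+(-3)) − 4 = -18 → (-4,-18,-3)
replace slot 3: 2·((-4)+(-18)) − (-3) = -41 → (-4,-18,-41)
replace slot 1: 2·((-18)+(-41)) − (-4) = -114 → (-114,-18,-41)
replace slot 3: 2·((-114)+(-18)) − (-41) = -223 → (-114,-18,-223)

-114,-18,-223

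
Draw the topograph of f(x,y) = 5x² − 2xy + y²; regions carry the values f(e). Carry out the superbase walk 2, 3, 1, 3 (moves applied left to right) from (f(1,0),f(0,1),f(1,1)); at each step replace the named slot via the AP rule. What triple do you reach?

start (5,1,4) = (f(1,0),f(0,1),f(1,1))
replace slot 2: 2·(5+4) − 1 = 17 → (5,17,4)
replace slot 3: 2·(5+17) − 4 = 40 → (5,17,40)
replace slot 1: 2·(17+40) − 5 = 109 → (109,17,40)
replace slot 3: 2·(109+17) − 40 = 212 → (109,17,212)

109,17,212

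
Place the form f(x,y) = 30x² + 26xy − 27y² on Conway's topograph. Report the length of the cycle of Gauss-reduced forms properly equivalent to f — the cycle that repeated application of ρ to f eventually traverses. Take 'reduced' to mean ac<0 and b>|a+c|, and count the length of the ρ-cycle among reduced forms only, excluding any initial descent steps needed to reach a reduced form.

D = 3916, ⌊√D⌋ = 62
river: ρ → (-27,28,29)
river: ρ → (29,30,-26)
river: ρ → (-26,22,33)
river: ρ → (33,44,-15)
river: ρ → (-15,46,30)
river: ρ → (30,14,-31)
river: ρ → (-31,48,13)
river: ρ → (13,56,-15)
river: ρ → (-15,34,46)
river: ρ → (46,58,-3)
river: ρ → (-3,62,6)
river: ρ → (6,58,-23)
river: ρ → (-23,34,30)
river: ρ → (30,26,-27)
ρ-cycle length = 14 (tail of 0 descent steps not counted)

14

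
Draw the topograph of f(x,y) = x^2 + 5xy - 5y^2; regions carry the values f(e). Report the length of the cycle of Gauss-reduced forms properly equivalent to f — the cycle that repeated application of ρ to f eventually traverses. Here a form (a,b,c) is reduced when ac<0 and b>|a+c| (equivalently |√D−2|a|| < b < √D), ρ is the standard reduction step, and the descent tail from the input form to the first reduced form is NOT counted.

D = 45, ⌊√D⌋ = 6
river: ρ → (-5,5,1)
river: ρ → (1,5,-5)
ρ-cycle length = 2 (tail of 0 descent steps not counted)

2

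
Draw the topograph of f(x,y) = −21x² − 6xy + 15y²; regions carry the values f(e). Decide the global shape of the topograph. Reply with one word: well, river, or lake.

D = b²−4ac = (-6)² − 4·(-21)·15 = 1296
D = 36² is a perfect square ⇒ form factors over ℤ ⇒ lakes

lake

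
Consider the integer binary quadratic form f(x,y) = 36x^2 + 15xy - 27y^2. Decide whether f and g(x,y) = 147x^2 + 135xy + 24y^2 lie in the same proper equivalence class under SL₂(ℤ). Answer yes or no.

D₁ = 4113, D₂ = 4113
river cycle of f (length 46): (-27, 39, 24), (24, 57, -9), (-9, 51, 42), (42, 33, -18), (-18, 39, 36), (36, 33, -21), (-21, 51, 18), (18, 57, -12), (-12, 63, 3), (3, 63, -12), … (36 more)
river cycle of g (length 46): (24, 57, -9), (-9, 51, 42), (42, 33, -18), (-18, 39, 36), (36, 33, -21), (-21, 51, 18), (18, 57, -12), (-12, 63, 3), (3, 63, -12), (-12, 57, 18), … (36 more)
cycles coincide ⇒ equivalent

yes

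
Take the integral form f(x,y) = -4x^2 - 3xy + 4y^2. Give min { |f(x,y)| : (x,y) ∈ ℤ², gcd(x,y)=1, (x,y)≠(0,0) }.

descent: ρ → (4,3,-4)  [lands on river]
river: ρ → (-4,5,3)
river: ρ → (3,7,-2)
river: ρ → (-2,5,6)
river: ρ → (6,7,-1)
river: ρ → (-1,7,6)
river: ρ → (6,5,-2)
river: ρ → (-2,7,3)
river: ρ → (3,5,-4)
river: ρ → (-4,3,4)
river: ρ → (4,5,-3)
river: ρ → (-3,7,2)
river: ρ → (2,5,-6)
river: ρ → (-6,7,1)
river: ρ → (1,7,-6)
river: ρ → (-6,5,2)
river: ρ → (2,7,-3)
river: ρ → (-3,5,4)
closes: descent 1, river 18
min |a| on river = 1

1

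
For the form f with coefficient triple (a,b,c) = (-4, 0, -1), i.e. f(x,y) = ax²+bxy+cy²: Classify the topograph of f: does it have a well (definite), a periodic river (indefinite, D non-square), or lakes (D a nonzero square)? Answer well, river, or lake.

D = b²−4ac = 0² − 4·(-4)·(-1) = -16
D < 0 ⇒ definite ⇒ every region one sign ⇒ single well

well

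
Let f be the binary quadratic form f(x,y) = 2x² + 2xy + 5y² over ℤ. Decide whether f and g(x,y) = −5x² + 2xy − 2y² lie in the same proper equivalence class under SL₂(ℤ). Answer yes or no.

D₁ = -36, D₂ = -36
f: reduced (well bottom): (2,2,5) with a≤c, −a<b≤a
g is negative-definite; reduce −g:
−g: flip: (5,-2,2)→(2,2,5)
−g: reduced (well bottom): (2,2,5) with a≤c, −a<b≤a
flip sign back: reduced form of g is (-2,-2,-5)
reduced forms (2, 2, 5) vs (-2, -2, -5) ⇒ inequivalent

no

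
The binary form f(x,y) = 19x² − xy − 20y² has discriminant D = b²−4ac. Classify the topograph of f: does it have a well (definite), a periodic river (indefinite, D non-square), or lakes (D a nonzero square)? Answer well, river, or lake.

D = b²−4ac = (-1)² − 4·19·(-20) = 1521
D = 39² is a perfect square ⇒ form factors over ℤ ⇒ lakes

lake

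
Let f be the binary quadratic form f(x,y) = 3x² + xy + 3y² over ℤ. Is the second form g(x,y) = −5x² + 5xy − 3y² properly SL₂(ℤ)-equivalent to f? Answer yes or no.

D₁ = -35, D₂ = -35
f: reduced (well bottom): (3,1,3) with a≤c, −a<b≤a
g is negative-definite; reduce −g:
−g: translate: b→5 (≡-5 mod 10), so (5,-5,3)→(5,5,3)
−g: flip: (5,5,3)→(3,-5,5)
−g: translate: b→1 (≡-5 mod 6), so (3,-5,5)→(3,1,3)
−g: reduced (well bottom): (3,1,3) with a≤c, −a<b≤a
flip sign back: reduced form of g is (-3,-1,-3)
reduced forms (3, 1, 3) vs (-3, -1, -3) ⇒ inequivalent

no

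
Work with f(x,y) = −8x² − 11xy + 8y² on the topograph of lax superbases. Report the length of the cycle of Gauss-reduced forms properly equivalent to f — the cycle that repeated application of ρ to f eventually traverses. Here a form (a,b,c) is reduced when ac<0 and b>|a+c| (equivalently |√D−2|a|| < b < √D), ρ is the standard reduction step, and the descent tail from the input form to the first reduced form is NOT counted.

D = 377, ⌊√D⌋ = 19
descent: ρ → (8,11,-8)  [lands on river]
river: ρ → (-8,5,11)
river: ρ → (11,17,-2)
river: ρ → (-2,19,2)
river: ρ → (2,17,-11)
river: ρ → (-11,5,8)
ρ-cycle length = 6 (tail of 1 descent step not counted)

6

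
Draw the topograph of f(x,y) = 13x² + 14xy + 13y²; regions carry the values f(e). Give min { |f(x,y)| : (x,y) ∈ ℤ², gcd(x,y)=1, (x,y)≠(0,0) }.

translate: b→-12 (≡14 mod 26), so (13,14,13)→(13,-12,12)
flip: (13,-12,12)→(12,12,13)
reduced (well bottom): (12,12,13) with a≤c, −a<b≤a
well minimum = a = 12

12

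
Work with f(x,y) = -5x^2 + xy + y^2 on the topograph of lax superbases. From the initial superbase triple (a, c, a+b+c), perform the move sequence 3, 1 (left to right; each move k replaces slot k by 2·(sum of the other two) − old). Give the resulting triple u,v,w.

start (-5,1,-3) = (f(1,0),f(0,1),f(1,1))
replace slot 3: 2·((-5)+1) − (-3) = -5 → (-5,1,-5)
replace slot 1: 2·(1+(-5)) − (-5) = -3 → (-3,1,-5)

-3,1,-5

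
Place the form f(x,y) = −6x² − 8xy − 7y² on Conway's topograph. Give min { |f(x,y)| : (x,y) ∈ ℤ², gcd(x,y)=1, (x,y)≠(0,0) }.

translate: b→-4 (≡8 mod 12), so (6,8,7)→(6,-4,5)
flip: (6,-4,5)→(5,4,6)
reduced (well bottom): (5,4,6) with a≤c, −a<b≤a
well minimum |f| = |-5| = 5 (negative-definite)

5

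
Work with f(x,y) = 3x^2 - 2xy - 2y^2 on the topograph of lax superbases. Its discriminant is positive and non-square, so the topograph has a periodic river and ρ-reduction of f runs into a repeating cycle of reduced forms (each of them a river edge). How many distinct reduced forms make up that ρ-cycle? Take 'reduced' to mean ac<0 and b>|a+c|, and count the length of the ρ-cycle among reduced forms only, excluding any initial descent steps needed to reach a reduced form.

D = 28, ⌊√D⌋ = 5
descent: ρ → (-2,2,3)  [lands on river]
river: ρ → (3,4,-1)
river: ρ → (-1,4,3)
river: ρ → (3,2,-2)
ρ-cycle length = 4 (tail of 1 descent step not counted)

4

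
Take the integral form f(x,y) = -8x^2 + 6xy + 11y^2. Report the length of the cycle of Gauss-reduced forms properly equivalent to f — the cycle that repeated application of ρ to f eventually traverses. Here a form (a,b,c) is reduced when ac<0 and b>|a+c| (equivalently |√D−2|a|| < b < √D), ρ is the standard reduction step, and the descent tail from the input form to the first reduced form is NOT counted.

D = 388, ⌊√D⌋ = 19
river: ρ → (11,16,-3)
river: ρ → (-3,14,16)
river: ρ → (16,18,-1)
river: ρ → (-1,18,16)
river: ρ → (16,14,-3)
river: ρ → (-3,16,11)
river: ρ → (11,6,-8)
river: ρ → (-8,10,9)
river: ρ → (9,8,-9)
river: ρ → (-9,10,8)
river: ρ → (8,6,-11)
river: ρ → (-11,16,3)
river: ρ → (3,14,-16)
river: ρ → (-16,18,1)
river: ρ → (1,18,-16)
river: ρ → (-16,14,3)
river: ρ → (3,16,-11)
river: ρ → (-11,6,8)
river: ρ → (8,10,-9)
river: ρ → (-9,8,9)
river: ρ → (9,10,-8)
river: ρ → (-8,6,11)
ρ-cycle length = 22 (tail of 0 descent steps not counted)

22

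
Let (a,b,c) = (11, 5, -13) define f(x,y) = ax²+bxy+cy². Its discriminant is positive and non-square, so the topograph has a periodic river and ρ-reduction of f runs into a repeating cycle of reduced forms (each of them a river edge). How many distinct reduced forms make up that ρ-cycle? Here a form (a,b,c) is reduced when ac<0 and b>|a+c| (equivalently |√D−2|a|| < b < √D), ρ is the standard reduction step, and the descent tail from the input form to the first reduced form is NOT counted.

D = 597, ⌊√D⌋ = 24
river: ρ → (-13,21,3)
river: ρ → (3,21,-13)
river: ρ → (-13,5,11)
river: ρ → (11,17,-7)
river: ρ → (-7,11,17)
river: ρ → (17,23,-1)
river: ρ → (-1,23,17)
river: ρ → (17,11,-7)
river: ρ → (-7,17,11)
river: ρ → (11,5,-13)
ρ-cycle length = 10 (tail of 0 descent steps not counted)

10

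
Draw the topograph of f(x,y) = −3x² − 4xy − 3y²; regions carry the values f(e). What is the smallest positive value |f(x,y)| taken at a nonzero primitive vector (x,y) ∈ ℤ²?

translate: b→-2 (≡4 mod 6), so (3,4,3)→(3,-2,2)
flip: (3,-2,2)→(2,2,3)
reduced (well bottom): (2,2,3) with a≤c, −a<b≤a
well minimum |f| = |-2| = 2 (negative-definite)

2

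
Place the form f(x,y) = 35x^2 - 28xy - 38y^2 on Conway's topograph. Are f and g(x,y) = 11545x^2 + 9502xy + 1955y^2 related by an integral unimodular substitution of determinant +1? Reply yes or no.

D₁ = 6104, D₂ = 6104
river cycle of f (length 18): (-38, 28, 35), (35, 42, -31), (-31, 20, 46), (46, 72, -5), (-5, 78, 1), (1, 78, -5), (-5, 72, 46), (46, 20, -31), (-31, 42, 35), (35, 28, -38), … (8 more)
river cycle of g (length 18): (35, 42, -31), (-31, 20, 46), (46, 72, -5), (-5, 78, 1), (1, 78, -5), (-5, 72, 46), (46, 20, -31), (-31, 42, 35), (35, 28, -38), (-38, 48, 25), … (8 more)
cycles coincide ⇒ equivalent

yes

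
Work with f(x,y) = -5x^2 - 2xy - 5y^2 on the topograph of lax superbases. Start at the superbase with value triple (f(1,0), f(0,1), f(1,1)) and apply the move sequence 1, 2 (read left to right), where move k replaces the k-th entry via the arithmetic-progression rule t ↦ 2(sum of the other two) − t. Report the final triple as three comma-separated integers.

start (-5,-5,-12) = (f(1,0),f(0,1),f(1,1))
replace slot 1: 2·((-5)+(-12)) − (-5) = -29 → (-29,-5,-12)
replace slot 2: 2·((-29)+(-12)) − (-5) = -77 → (-29,-77,-12)

-29,-77,-12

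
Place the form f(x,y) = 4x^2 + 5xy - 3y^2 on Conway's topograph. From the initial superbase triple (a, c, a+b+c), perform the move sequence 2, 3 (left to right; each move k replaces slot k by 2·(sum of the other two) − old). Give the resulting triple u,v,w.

start (4,-3,6) = (f(1,0),f(0,1),f(1,1))
replace slot 2: 2·(4+6) − (-3) = 23 → (4,23,6)
replace slot 3: 2·(4+23) − 6 = 48 → (4,23,48)

4,23,48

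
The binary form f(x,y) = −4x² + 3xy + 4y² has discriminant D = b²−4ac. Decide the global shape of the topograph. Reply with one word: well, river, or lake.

D = b²−4ac = 3² − 4·(-4)·4 = 73
D > 0 non-square ⇒ indefinite ⇒ periodic river

river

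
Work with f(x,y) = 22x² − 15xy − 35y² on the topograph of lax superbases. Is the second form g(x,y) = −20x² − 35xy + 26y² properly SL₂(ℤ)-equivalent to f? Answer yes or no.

D₁ = 3305, D₂ = 3305
river cycle of f (length 8): (-35, 15, 22), (22, 29, -28), (-28, 27, 23), (23, 19, -32), (-32, 45, 10), (10, 55, -7), (-7, 57, 2), (2, 55, -35)
river cycle of g (length 10): (26, 35, -20), (-20, 45, 16), (16, 51, -11), (-11, 37, 44), (44, 51, -4), (-4, 53, 31), (31, 9, -26), (-26, 43, 14), (14, 41, -29), (-29, 17, 26)
cycles differ ⇒ inequivalent

no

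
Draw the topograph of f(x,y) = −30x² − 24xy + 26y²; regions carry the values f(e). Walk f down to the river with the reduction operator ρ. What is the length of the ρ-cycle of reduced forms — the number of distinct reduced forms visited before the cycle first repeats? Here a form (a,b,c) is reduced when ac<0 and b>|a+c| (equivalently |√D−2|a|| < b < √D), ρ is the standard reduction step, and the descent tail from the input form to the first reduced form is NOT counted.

D = 3696, ⌊√D⌋ = 60
descent: ρ → (26,24,-30)  [lands on river]
river: ρ → (-30,36,20)
river: ρ → (20,44,-22)
river: ρ → (-22,44,20)
river: ρ → (20,36,-30)
river: ρ → (-30,24,26)
river: ρ → (26,28,-28)
river: ρ → (-28,28,26)
ρ-cycle length = 8 (tail of 1 descent step not counted)

8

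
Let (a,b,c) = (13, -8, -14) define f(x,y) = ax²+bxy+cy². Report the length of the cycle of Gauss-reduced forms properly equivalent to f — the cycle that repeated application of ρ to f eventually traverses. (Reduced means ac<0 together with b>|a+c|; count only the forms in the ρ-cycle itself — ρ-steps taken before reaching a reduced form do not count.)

D = 792, ⌊√D⌋ = 28
descent: ρ → (-14,8,13)  [lands on river]
river: ρ → (13,18,-9)
river: ρ → (-9,18,13)
river: ρ → (13,8,-14)
river: ρ → (-14,20,7)
river: ρ → (7,22,-11)
river: ρ → (-11,22,7)
river: ρ → (7,20,-14)
ρ-cycle length = 8 (tail of 1 descent step not counted)

8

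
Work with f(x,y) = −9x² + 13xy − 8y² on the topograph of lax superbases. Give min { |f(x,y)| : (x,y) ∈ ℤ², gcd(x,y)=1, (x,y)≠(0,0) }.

translate: b→5 (≡-13 mod 18), so (9,-13,8)→(9,5,4)
flip: (9,5,4)→(4,-5,9)
translate: b→3 (≡-5 mod 8), so (4,-5,9)→(4,3,8)
reduced (well bottom): (4,3,8) with a≤c, −a<b≤a
well minimum |f| = |-4| = 4 (negative-definite)

4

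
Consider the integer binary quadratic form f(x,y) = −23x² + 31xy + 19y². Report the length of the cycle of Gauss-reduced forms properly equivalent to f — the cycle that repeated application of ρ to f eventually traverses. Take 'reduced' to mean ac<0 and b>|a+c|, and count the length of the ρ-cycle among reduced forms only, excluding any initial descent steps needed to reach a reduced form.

D = 2709, ⌊√D⌋ = 52
river: ρ → (19,45,-9)
river: ρ → (-9,45,19)
river: ρ → (19,31,-23)
river: ρ → (-23,15,27)
river: ρ → (27,39,-11)
river: ρ → (-11,49,7)
river: ρ → (7,49,-11)
river: ρ → (-11,39,27)
river: ρ → (27,15,-23)
river: ρ → (-23,31,19)
ρ-cycle length = 10 (tail of 0 descent steps not counted)

10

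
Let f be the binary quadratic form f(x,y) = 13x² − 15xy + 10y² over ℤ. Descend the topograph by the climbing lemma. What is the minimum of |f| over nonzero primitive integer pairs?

translate: b→11 (≡-15 mod 26), so (13,-15,10)→(13,11,8)
flip: (13,11,8)→(8,-11,13)
translate: b→5 (≡-11 mod 16), so (8,-11,13)→(8,5,10)
reduced (well bottom): (8,5,10) with a≤c, −a<b≤a
well minimum = a = 8

8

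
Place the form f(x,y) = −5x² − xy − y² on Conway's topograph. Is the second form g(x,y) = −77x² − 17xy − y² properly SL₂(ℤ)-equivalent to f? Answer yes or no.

D₁ = -19, D₂ = -19
f is negative-definite; reduce −f:
−f: flip: (5,1,1)→(1,-1,5)
−f: translate: b→1 (≡-1 mod 2), so (1,-1,5)→(1,1,5)
−f: reduced (well bottom): (1,1,5) with a≤c, −a<b≤a
flip sign back: reduced form of f is (-1,-1,-5)
g is negative-definite; reduce −g:
−g: flip: (77,17,1)→(1,-17,77)
−g: translate: b→1 (≡-17 mod 2), so (1,-17,77)→(1,1,5)
−g: reduced (well bottom): (1,1,5) with a≤c, −a<b≤a
flip sign back: reduced form of g is (-1,-1,-5)
reduced forms (-1, -1, -5) vs (-1, -1, -5) ⇒ equivalent

yes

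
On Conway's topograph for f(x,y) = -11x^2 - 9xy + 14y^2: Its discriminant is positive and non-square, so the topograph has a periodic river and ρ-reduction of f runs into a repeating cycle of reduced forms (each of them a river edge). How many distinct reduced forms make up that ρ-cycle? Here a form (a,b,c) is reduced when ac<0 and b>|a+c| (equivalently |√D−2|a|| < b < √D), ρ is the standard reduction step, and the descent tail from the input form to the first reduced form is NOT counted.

D = 697, ⌊√D⌋ = 26
descent: ρ → (14,9,-11)  [lands on river]
river: ρ → (-11,13,12)
river: ρ → (12,11,-12)
river: ρ → (-12,13,11)
river: ρ → (11,9,-14)
river: ρ → (-14,19,6)
river: ρ → (6,17,-17)
river: ρ → (-17,17,6)
river: ρ → (6,19,-14)
river: ρ → (-14,9,11)
river: ρ → (11,13,-12)
river: ρ → (-12,11,12)
river: ρ → (12,13,-11)
river: ρ → (-11,9,14)
river: ρ → (14,19,-6)
river: ρ → (-6,17,17)
river: ρ → (17,17,-6)
river: ρ → (-6,19,14)
ρ-cycle length = 18 (tail of 1 descent step not counted)

18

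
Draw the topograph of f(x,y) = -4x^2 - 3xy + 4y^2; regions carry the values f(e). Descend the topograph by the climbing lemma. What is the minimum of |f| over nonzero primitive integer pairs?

descent: ρ → (4,3,-4)  [lands on river]
river: ρ → (-4,5,3)
river: ρ → (3,7,-2)
river: ρ → (-2,5,6)
river: ρ → (6,7,-1)
river: ρ → (-1,7,6)
river: ρ → (6,5,-2)
river: ρ → (-2,7,3)
river: ρ → (3,5,-4)
river: ρ → (-4,3,4)
river: ρ → (4,5,-3)
river: ρ → (-3,7,2)
river: ρ → (2,5,-6)
river: ρ → (-6,7,1)
river: ρ → (1,7,-6)
river: ρ → (-6,5,2)
river: ρ → (2,7,-3)
river: ρ → (-3,5,4)
closes: descent 1, river 18
min |a| on river = 1

1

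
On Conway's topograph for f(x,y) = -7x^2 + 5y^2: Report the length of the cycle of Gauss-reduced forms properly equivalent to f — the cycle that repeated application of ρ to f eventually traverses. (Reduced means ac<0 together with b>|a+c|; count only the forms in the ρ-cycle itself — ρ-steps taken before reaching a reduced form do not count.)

D = 140, ⌊√D⌋ = 11
descent: ρ → (5,10,-2)  [lands on river]
river: ρ → (-2,10,5)
ρ-cycle length = 2 (tail of 1 descent step not counted)

2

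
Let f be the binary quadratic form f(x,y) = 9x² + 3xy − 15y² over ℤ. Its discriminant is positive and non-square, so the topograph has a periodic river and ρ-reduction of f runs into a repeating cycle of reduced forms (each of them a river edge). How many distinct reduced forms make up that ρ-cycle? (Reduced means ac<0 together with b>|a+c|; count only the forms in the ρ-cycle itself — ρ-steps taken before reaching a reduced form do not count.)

D = 549, ⌊√D⌋ = 23
descent: ρ → (-15,-3,9)
descent: ρ → (9,21,-3)  [lands on river]
river: ρ → (-3,21,9)
river: ρ → (9,15,-9)
river: ρ → (-9,21,3)
river: ρ → (3,21,-9)
river: ρ → (-9,15,9)
ρ-cycle length = 6 (tail of 2 descent steps not counted)

6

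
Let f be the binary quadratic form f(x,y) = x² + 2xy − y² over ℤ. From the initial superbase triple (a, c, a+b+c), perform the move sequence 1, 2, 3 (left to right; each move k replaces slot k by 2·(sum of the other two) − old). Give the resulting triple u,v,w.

start (1,-1,2) = (f(1,0),f(0,1),f(1,1))
replace slot 1: 2·((-1)+2) − 1 = 1 → (1,-1,2)
replace slot 2: 2·(1+2) − (-1) = 7 → (1,7,2)
replace slot 3: 2·(1+7) − 2 = 14 → (1,7,14)

1,7,14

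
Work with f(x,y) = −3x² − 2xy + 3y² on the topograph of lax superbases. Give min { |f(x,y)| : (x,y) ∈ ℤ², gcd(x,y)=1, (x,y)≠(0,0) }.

descent: ρ → (3,2,-3)  [lands on river]
river: ρ → (-3,4,2)
river: ρ → (2,4,-3)
river: ρ → (-3,2,3)
river: ρ → (3,4,-2)
river: ρ → (-2,4,3)
closes: descent 1, river 6
min |a| on river = 2

2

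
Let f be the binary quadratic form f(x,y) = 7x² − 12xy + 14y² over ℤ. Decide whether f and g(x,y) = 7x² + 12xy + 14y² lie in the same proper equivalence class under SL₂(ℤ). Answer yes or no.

D₁ = -248, D₂ = -248
f: translate: b→2 (≡-12 mod 14), so (7,-12,14)→(7,2,9)
f: reduced (well bottom): (7,2,9) with a≤c, −a<b≤a
g: translate: b→-2 (≡12 mod 14), so (7,12,14)→(7,-2,9)
g: reduced (well bottom): (7,-2,9) with a≤c, −a<b≤a
reduced forms (7, 2, 9) vs (7, -2, 9) ⇒ inequivalent

no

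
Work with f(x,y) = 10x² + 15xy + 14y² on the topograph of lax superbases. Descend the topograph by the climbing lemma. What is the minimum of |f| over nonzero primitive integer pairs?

translate: b→-5 (≡15 mod 20), so (10,15,14)→(10,-5,9)
flip: (10,-5,9)→(9,5,10)
reduced (well bottom): (9,5,10) with a≤c, −a<b≤a
well minimum = a = 9

9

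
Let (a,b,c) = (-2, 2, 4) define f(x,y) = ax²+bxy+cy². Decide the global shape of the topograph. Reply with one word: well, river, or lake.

D = b²−4ac = 2² − 4·(-2)·4 = 36
D = 6² is a perfect square ⇒ form factors over ℤ ⇒ lakes

lake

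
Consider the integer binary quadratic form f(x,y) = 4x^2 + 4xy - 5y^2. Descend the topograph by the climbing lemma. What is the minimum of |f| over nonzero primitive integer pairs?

river: ρ → (-5,6,3)
river: ρ → (3,6,-5)
river: ρ → (-5,4,4)
river: ρ → (4,4,-5)
closes: descent 0, river 4
min |a| on river = 3

3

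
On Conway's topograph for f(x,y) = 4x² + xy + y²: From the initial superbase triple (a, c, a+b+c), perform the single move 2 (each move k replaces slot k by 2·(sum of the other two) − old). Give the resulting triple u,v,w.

start (4,1,6) = (f(1,0),f(0,1),f(1,1))
replace slot 2: 2·(4+6) − 1 = 19 → (4,19,6)

4,19,6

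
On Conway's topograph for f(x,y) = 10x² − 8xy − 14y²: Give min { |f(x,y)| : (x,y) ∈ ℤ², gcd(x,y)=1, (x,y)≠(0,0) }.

descent: ρ → (-14,8,10)  [lands on river]
river: ρ → (10,12,-12)
river: ρ → (-12,12,10)
river: ρ → (10,8,-14)
river: ρ → (-14,20,4)
river: ρ → (4,20,-14)
closes: descent 1, river 6
min |a| on river = 4

4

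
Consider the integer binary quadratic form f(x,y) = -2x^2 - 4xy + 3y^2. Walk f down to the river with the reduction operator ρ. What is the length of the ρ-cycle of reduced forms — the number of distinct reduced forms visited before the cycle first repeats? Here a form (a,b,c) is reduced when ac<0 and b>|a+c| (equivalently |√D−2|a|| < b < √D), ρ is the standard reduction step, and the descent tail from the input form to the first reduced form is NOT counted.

D = 40, ⌊√D⌋ = 6
descent: ρ → (3,4,-2)  [lands on river]
river: ρ → (-2,4,3)
river: ρ → (3,2,-3)
river: ρ → (-3,4,2)
river: ρ → (2,4,-3)
river: ρ → (-3,2,3)
ρ-cycle length = 6 (tail of 1 descent step not counted)

6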